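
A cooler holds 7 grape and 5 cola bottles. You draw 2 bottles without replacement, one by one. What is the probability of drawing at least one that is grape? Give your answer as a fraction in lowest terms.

28/33

P(no grape) = 5/12 × 4/11 = 20/132 = 5/33.
P(at least one) = 1 − 5/33 = 28/33.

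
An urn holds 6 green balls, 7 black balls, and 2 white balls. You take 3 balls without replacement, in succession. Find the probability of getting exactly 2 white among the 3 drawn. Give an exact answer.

One ordering (white drawn first) has probability 2/15 × 1/14 × 13/13 = 26/2730 = 1/105.
There are C(3,2) = 3 such orderings, each equally likely, so P = 3 × 1/105 = 1/35.

1/35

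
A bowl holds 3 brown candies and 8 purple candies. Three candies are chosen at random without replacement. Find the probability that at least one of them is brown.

109/165

P(no brown) = 8/11 × 7/10 × 6/9 = 336/990 = 56/165.
P(at least one) = 1 − 56/165 = 109/165.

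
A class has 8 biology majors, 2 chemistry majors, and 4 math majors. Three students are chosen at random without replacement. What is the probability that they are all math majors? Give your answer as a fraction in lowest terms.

P(all math majors) = 4/14 × 3/13 × 2/12 = 24/2184 = 1/91.

1/91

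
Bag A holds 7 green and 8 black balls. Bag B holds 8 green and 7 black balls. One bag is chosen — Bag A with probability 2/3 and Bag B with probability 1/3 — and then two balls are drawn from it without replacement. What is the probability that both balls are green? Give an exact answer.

From Bag A: P(both green) = (7/15)(6/14) = 1/5.
From Bag B: P(both green) = (8/15)(7/14) = 4/15.
Total probability = (2/3)(1/5) + (1/3)(4/15) = 2/9.

2/9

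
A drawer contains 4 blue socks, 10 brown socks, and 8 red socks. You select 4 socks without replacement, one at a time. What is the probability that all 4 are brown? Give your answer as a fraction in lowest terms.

P = 10/22 × 9/21 × 8/20 × 7/19 = 5040/175560 = 6/209.

6/209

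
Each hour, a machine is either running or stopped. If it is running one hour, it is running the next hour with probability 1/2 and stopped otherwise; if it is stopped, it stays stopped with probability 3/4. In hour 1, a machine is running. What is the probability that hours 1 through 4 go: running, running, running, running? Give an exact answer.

Hour 1 is given. For each transition, use the conditional probability from the current state:
P(running | running) = 1/2; P(running | running) = 1/2; P(running | running) = 1/2.
P = 1/2 × 1/2 × 1/2 = 1/8.

1/8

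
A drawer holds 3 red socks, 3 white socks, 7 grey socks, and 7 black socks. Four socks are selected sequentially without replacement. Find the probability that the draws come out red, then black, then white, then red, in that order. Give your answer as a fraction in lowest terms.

Multiply the probability of each draw given the previous ones:
P = 3/20 × 7/19 × 3/18 × 2/17 = 126/116280 = 7/6460.

7/6460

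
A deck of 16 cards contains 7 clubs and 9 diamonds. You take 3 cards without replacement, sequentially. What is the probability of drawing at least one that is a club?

17/20

P(no clubs) = 9/16 × 8/15 × 7/14 = 504/3360 = 3/20.
P(at least one) = 1 − 3/20 = 17/20.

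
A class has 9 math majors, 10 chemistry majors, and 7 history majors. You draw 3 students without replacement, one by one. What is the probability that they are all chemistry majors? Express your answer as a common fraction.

3/65

P = 10/26 × 9/25 × 8/24 = 720/15600 = 3/65.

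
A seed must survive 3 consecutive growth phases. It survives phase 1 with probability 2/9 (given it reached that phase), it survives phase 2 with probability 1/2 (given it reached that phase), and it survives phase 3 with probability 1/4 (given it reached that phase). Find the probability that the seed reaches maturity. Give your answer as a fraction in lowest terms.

Each stage is reached only if all earlier stages succeed, so
P = 2/9 × 1/2 × 1/4 = 2/72 = 1/36.

1/36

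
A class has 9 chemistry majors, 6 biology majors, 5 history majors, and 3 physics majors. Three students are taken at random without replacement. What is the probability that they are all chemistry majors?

12/253

P(all chemistry majors) = 9/23 × 8/22 × 7/21 = 504/10626 = 12/253.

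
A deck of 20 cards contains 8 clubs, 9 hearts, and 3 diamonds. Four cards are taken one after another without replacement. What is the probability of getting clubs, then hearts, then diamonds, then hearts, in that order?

24/1615

Chain rule:
P = 8/20 × 9/19 × 3/18 × 8/17 = 1728/116280 = 24/1615.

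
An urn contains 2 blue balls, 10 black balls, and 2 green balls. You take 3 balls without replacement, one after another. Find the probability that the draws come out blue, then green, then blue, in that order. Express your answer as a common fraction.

Chain rule:
P = 2/14 × 2/13 × 1/12 = 4/2184 = 1/546.

1/546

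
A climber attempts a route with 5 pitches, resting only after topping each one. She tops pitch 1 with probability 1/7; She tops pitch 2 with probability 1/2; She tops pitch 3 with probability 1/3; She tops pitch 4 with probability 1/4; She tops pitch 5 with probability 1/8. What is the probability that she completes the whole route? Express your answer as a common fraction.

Each stage is reached only if all earlier stages succeed, so
P = 1/7 × 1/2 × 1/3 × 1/4 × 1/8 = 1/1344.

1/1344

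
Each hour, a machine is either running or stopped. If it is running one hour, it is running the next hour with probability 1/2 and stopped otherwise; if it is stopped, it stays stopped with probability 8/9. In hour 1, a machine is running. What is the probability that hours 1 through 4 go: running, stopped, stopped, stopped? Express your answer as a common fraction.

32/81

Hour 1 is given. For each transition, use the conditional probability from the current state:
P(stopped | running) = 1/2; P(stopped | stopped) = 8/9; P(stopped | stopped) = 8/9.
P = 1/2 × 8/9 × 8/9 = 64/162 = 32/81.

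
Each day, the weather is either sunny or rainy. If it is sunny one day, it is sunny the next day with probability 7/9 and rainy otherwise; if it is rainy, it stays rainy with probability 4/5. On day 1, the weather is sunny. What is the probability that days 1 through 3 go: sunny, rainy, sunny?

2/45

Day 1 is given. For each transition, use the conditional probability from the current state:
P(rainy | sunny) = 2/9; P(sunny | rainy) = 1/5.
P = 2/9 × 1/5 = 2/45.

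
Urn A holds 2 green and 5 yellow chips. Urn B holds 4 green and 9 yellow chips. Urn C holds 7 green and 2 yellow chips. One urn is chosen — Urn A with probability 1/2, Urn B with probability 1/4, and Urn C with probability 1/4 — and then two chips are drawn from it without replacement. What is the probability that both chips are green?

From Urn A: P(both green) = (2/7)(1/6) = 1/21.
From Urn B: P(both green) = (4/13)(3/12) = 1/13.
From Urn C: P(both green) = (7/9)(6/8) = 7/12.
Total probability = (1/2)(1/21) + (1/4)(1/13) + (1/4)(7/12) = 275/1456.

275/1456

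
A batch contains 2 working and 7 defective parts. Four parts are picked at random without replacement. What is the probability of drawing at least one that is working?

P(no working) = 7/9 × 6/8 × 5/7 × 4/6 = 840/3024 = 5/18.
P(at least one) = 1 − 5/18 = 13/18.

13/18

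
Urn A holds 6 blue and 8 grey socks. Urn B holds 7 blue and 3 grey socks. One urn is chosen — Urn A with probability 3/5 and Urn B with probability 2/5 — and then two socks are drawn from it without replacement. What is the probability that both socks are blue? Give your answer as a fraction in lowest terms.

From Urn A: P(both blue) = (6/14)(5/13) = 15/91.
From Urn B: P(both blue) = (7/10)(6/9) = 7/15.
Total probability = (3/5)(15/91) + (2/5)(7/15) = 1949/6825.

1949/6825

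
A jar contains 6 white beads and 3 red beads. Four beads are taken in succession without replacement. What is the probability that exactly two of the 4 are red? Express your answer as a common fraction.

One ordering (red drawn first) has probability 3/9 × 2/8 × 6/7 × 5/6 = 180/3024 = 5/84.
There are C(4,2) = 6 such orderings, each equally likely, so P = 6 × 5/84 = 5/14.

5/14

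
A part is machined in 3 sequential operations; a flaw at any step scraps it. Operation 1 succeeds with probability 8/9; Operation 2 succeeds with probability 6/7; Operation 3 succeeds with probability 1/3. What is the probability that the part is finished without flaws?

Multiplying along the chain,
P = 8/9 × 6/7 × 1/3 = 48/189 = 16/63.

16/63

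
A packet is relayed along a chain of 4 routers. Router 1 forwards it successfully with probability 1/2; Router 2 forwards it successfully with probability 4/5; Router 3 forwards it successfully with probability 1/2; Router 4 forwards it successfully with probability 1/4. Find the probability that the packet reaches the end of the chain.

The events are sequential, so multiply the conditional probabilities:
P = 1/2 × 4/5 × 1/2 × 1/4 = 4/80 = 1/20.

1/20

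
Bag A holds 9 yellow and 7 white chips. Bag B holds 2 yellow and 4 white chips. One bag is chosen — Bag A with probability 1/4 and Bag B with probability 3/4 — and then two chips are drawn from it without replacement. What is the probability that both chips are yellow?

From Bag A: P(both yellow) = (9/16)(8/15) = 3/10.
From Bag B: P(both yellow) = (2/6)(1/5) = 1/15.
Total probability = (1/4)(3/10) + (3/4)(1/15) = 1/8.

1/8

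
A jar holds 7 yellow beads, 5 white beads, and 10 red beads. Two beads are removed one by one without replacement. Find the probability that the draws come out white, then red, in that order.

Chain rule:
P = 5/22 × 10/21 = 50/462 = 25/231.

25/231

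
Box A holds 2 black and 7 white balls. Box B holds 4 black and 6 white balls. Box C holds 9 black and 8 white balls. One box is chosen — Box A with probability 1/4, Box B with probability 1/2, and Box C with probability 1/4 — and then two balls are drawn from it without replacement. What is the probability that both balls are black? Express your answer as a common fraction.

From Box A: P(both black) = (2/9)(1/8) = 1/36.
From Box B: P(both black) = (4/10)(3/9) = 2/15.
From Box C: P(both black) = (9/17)(8/16) = 9/34.
Total probability = (1/4)(1/36) + (1/2)(2/15) + (1/4)(9/34) = 1711/12240.

1711/12240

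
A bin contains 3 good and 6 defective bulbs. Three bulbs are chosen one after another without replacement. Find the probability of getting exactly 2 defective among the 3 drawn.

One ordering (defective drawn first) has probability 6/9 × 5/8 × 3/7 = 90/504 = 5/28.
There are C(3,2) = 3 such orderings, each equally likely, so P = 3 × 5/28 = 15/28.

15/28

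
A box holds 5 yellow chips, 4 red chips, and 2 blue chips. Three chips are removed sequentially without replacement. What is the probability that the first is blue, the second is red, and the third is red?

4/165

Chain rule:
P = 2/11 × 4/10 × 3/9 = 24/990 = 4/165.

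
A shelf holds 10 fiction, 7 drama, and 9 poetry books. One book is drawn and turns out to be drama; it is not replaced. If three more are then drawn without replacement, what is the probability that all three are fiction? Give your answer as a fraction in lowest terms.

6/115

With the first book removed, 10 fiction remain out of 25.
P = 10/25 × 9/24 × 8/23 = 720/13800 = 6/115.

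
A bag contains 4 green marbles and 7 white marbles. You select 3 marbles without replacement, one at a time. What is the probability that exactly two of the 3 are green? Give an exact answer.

14/55

One ordering (green drawn first) has probability 4/11 × 3/10 × 7/9 = 84/990 = 14/165.
There are C(3,2) = 3 such orderings, each equally likely, so P = 3 × 14/165 = 14/55.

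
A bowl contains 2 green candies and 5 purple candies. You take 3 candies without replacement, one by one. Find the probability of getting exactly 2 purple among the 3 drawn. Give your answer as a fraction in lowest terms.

4/7

One ordering (purple drawn first) has probability 5/7 × 4/6 × 2/5 = 40/210 = 4/21.
There are C(3,2) = 3 such orderings, each equally likely, so P = 3 × 4/21 = 4/7.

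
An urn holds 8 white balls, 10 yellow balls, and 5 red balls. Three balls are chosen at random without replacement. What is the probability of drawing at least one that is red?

955/1771

P(no red) = 18/23 × 17/22 × 16/21 = 4896/10626 = 816/1771.
P(at least one) = 1 − 816/1771 = 955/1771.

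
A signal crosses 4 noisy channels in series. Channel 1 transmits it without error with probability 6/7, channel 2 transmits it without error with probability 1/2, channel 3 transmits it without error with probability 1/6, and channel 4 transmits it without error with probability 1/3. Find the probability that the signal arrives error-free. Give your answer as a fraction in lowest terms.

Each stage is reached only if all earlier stages succeed, so
P = 6/7 × 1/2 × 1/6 × 1/3 = 6/252 = 1/42.

1/42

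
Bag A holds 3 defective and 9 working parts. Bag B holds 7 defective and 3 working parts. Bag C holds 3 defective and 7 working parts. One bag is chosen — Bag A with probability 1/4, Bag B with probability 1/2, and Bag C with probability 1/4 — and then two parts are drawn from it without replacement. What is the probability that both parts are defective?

From Bag A: P(both defective) = (3/12)(2/11) = 1/22.
From Bag B: P(both defective) = (7/10)(6/9) = 7/15.
From Bag C: P(both defective) = (3/10)(2/9) = 1/15.
Total probability = (1/4)(1/22) + (1/2)(7/15) + (1/4)(1/15) = 23/88.

23/88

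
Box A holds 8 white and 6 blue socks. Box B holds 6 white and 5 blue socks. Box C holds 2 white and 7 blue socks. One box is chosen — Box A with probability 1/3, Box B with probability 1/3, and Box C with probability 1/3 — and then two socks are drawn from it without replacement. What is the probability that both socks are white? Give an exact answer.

3131/15444

From Box A: P(both white) = (8/14)(7/13) = 4/13.
From Box B: P(both white) = (6/11)(5/10) = 3/11.
From Box C: P(both white) = (2/9)(1/8) = 1/36.
Total probability = (1/3)(4/13) + (1/3)(3/11) + (1/3)(1/36) = 3131/15444.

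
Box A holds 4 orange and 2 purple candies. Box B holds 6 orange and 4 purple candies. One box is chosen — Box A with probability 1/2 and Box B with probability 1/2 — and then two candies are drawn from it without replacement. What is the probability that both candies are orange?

From Box A: P(both orange) = (4/6)(3/5) = 2/5.
From Box B: P(both orange) = (6/10)(5/9) = 1/3.
Total probability = (1/2)(2/5) + (1/2)(1/3) = 11/30.

11/30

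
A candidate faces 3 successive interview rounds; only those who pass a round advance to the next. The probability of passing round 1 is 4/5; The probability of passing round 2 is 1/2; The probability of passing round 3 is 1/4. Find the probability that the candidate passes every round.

1/10

Each stage is reached only if all earlier stages succeed, so
P = 4/5 × 1/2 × 1/4 = 4/40 = 1/10.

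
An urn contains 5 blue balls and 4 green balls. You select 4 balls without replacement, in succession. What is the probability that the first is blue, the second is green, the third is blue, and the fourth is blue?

5/63

Multiply the probability of each draw given the previous ones:
P = 5/9 × 4/8 × 4/7 × 3/6 = 240/3024 = 5/63.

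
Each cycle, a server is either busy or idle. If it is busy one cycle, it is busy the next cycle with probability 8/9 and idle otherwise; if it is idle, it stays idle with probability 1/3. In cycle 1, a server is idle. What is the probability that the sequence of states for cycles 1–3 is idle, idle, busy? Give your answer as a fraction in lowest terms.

2/9

Cycle 1 is given. For each transition, use the conditional probability from the current state:
P(idle | idle) = 1/3; P(busy | idle) = 2/3.
P = 1/3 × 2/3 = 2/9.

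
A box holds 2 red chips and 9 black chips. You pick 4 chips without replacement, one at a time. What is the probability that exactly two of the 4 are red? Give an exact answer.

One ordering (red drawn first) has probability 2/11 × 1/10 × 9/9 × 8/8 = 144/7920 = 1/55.
There are C(4,2) = 6 such orderings, each equally likely, so P = 6 × 1/55 = 6/55.

6/55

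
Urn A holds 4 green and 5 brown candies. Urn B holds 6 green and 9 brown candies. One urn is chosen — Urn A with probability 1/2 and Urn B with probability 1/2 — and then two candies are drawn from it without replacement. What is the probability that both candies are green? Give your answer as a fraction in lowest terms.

From Urn A: P(both green) = (4/9)(3/8) = 1/6.
From Urn B: P(both green) = (6/15)(5/14) = 1/7.
Total probability = (1/2)(1/6) + (1/2)(1/7) = 13/84.

13/84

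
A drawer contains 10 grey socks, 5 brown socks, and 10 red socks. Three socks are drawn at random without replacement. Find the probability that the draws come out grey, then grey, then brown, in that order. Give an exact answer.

3/92

Each draw changes the counts, so multiply the conditional probabilities along the sequence:
P = 10/25 × 9/24 × 5/23 = 450/13800 = 3/92.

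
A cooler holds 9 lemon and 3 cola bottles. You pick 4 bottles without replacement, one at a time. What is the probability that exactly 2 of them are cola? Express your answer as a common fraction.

One ordering (cola drawn first) has probability 3/12 × 2/11 × 9/10 × 8/9 = 432/11880 = 2/55.
There are C(4,2) = 6 such orderings, each equally likely, so P = 6 × 2/55 = 12/55.

12/55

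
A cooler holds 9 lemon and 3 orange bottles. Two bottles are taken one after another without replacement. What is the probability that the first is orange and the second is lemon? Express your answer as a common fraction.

Multiply the probability of each draw given the previous ones:
P = 3/12 × 9/11 = 27/132 = 9/44.

9/44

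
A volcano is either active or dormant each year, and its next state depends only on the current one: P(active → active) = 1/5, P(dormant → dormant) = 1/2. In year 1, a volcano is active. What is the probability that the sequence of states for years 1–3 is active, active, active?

Year 1 is given. For each transition, use the conditional probability from the current state:
P(active | active) = 1/5; P(active | active) = 1/5.
P = 1/5 × 1/5 = 1/25.

1/25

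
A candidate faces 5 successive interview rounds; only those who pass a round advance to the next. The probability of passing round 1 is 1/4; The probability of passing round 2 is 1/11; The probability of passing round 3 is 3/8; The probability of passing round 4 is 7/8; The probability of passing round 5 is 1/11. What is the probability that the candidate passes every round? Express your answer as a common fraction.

The events are sequential, so multiply the conditional probabilities:
P = 1/4 × 1/11 × 3/8 × 7/8 × 1/11 = 21/30976.

21/30976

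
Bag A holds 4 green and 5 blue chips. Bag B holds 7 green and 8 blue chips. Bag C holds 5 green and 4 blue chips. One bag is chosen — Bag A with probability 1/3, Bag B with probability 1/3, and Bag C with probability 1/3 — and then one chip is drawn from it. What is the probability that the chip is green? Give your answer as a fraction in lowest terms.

22/45

From Bag A: P(green) = 4/9.
From Bag B: P(green) = 7/15.
From Bag C: P(green) = 5/9.
Total probability = (1/3)(4/9) + (1/3)(7/15) + (1/3)(5/9) = 22/45.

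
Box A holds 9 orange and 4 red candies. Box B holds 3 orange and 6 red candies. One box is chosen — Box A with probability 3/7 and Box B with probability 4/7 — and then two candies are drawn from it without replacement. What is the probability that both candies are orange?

67/273

From Box A: P(both orange) = (9/13)(8/12) = 6/13.
From Box B: P(both orange) = (3/9)(2/8) = 1/12.
Total probability = (3/7)(6/13) + (4/7)(1/12) = 67/273.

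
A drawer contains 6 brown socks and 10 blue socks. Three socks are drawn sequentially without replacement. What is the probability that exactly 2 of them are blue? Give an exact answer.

27/56

One ordering (blue drawn first) has probability 10/16 × 9/15 × 6/14 = 540/3360 = 9/56.
There are C(3,2) = 3 such orderings, each equally likely, so P = 3 × 9/56 = 27/56.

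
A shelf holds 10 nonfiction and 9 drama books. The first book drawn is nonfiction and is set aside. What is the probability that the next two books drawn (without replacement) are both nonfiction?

4/17

With the first book removed, 9 nonfiction remain out of 18.
P = 9/18 × 8/17 = 72/306 = 4/17.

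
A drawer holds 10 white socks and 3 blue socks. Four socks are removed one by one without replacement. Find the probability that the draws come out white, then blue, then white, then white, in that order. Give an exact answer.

Chain rule:
P = 10/13 × 3/12 × 9/11 × 8/10 = 2160/17160 = 18/143.

18/143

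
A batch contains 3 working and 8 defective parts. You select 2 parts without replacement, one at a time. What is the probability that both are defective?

28/55

P(all defective) = 8/11 × 7/10 = 56/110 = 28/55.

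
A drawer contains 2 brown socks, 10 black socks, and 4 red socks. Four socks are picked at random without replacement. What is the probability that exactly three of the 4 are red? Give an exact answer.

12/455

One ordering (red drawn first) has probability 4/16 × 3/15 × 2/14 × 12/13 = 288/43680 = 3/455.
There are C(4,3) = 4 such orderings, each equally likely, so P = 4 × 3/455 = 12/455.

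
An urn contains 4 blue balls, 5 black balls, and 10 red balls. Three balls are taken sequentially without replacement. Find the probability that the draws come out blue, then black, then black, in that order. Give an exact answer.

Each draw changes the counts, so multiply the conditional probabilities along the sequence:
P = 4/19 × 5/18 × 4/17 = 80/5814 = 40/2907.

40/2907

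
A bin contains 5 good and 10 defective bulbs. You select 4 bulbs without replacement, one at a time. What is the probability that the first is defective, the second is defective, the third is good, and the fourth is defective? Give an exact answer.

10/91

Chain rule:
P = 10/15 × 9/14 × 5/13 × 8/12 = 3600/32760 = 10/91.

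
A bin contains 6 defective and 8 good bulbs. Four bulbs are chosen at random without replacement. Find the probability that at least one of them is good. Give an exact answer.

986/1001

P(no good) = 6/14 × 5/13 × 4/12 × 3/11 = 360/24024 = 15/1001.
P(at least one) = 1 − 15/1001 = 986/1001.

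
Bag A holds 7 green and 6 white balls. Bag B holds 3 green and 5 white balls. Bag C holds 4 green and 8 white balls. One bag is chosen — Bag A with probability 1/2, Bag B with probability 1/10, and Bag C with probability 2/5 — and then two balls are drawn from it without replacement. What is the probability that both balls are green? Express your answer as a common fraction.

From Bag A: P(both green) = (7/13)(6/12) = 7/26.
From Bag B: P(both green) = (3/8)(2/7) = 3/28.
From Bag C: P(both green) = (4/12)(3/11) = 1/11.
Total probability = (1/2)(7/26) + (1/10)(3/28) + (2/5)(1/11) = 1455/8008.

1455/8008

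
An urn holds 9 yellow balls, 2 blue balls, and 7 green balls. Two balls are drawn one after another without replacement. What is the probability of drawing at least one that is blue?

P(no blue) = 16/18 × 15/17 = 240/306 = 40/51.
P(at least one) = 1 − 40/51 = 11/51.

11/51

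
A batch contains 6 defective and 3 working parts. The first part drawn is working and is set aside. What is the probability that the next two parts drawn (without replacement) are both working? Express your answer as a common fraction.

1/28

After the first draw, 2 of the remaining 8 parts are working.
P = 2/8 × 1/7 = 2/56 = 1/28.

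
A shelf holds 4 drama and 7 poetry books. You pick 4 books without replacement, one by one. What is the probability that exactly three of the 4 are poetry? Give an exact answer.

One ordering (poetry drawn first) has probability 7/11 × 6/10 × 5/9 × 4/8 = 840/7920 = 7/66.
There are C(4,3) = 4 such orderings, each equally likely, so P = 4 × 7/66 = 14/33.

14/33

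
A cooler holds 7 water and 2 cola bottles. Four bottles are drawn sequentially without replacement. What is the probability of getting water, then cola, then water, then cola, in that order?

Multiply the probability of each draw given the previous ones:
P = 7/9 × 2/8 × 6/7 × 1/6 = 84/3024 = 1/36.

1/36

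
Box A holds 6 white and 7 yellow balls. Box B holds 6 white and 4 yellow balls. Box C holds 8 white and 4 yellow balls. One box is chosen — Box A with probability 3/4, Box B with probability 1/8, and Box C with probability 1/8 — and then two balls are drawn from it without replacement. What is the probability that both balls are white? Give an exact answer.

205/858

From Box A: P(both white) = (6/13)(5/12) = 5/26.
From Box B: P(both white) = (6/10)(5/9) = 1/3.
From Box C: P(both white) = (8/12)(7/11) = 14/33.
Total probability = (3/4)(5/26) + (1/8)(1/3) + (1/8)(14/33) = 205/858.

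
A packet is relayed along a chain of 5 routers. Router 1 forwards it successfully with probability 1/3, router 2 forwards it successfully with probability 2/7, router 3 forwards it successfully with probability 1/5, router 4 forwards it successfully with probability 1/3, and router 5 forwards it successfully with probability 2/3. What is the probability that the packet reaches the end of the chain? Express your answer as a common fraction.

The events are sequential, so multiply the conditional probabilities:
P = 1/3 × 2/7 × 1/5 × 1/3 × 2/3 = 4/945.

4/945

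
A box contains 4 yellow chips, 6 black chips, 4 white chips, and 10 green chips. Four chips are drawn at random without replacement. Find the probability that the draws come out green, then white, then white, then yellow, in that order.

Chain rule:
P = 10/24 × 4/23 × 3/22 × 4/21 = 480/255024 = 10/5313.

10/5313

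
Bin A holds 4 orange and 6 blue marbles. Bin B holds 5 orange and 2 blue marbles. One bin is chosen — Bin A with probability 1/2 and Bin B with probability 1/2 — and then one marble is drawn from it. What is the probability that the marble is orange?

39/70

From Bin A: P(orange) = 4/10.
From Bin B: P(orange) = 5/7.
Total probability = (1/2)(4/10) + (1/2)(5/7) = 39/70.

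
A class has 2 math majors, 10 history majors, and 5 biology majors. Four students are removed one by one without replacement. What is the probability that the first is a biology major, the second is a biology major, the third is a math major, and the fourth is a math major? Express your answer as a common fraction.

1/1428

Each draw changes the counts, so multiply the conditional probabilities along the sequence:
P = 5/17 × 4/16 × 2/15 × 1/14 = 40/57120 = 1/1428.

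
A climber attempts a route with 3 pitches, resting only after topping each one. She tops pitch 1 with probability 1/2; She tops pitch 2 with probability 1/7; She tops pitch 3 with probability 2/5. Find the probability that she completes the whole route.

Multiplying along the chain,
P = 1/2 × 1/7 × 2/5 = 2/70 = 1/35.

1/35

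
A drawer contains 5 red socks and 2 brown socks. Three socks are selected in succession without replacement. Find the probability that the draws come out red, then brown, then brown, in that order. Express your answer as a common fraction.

1/21

Multiply the probability of each draw given the previous ones:
P = 5/7 × 2/6 × 1/5 = 10/210 = 1/21.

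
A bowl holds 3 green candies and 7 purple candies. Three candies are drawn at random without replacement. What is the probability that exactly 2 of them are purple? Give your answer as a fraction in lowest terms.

21/40

One ordering (purple drawn first) has probability 7/10 × 6/9 × 3/8 = 126/720 = 7/40.
There are C(3,2) = 3 such orderings, each equally likely, so P = 3 × 7/40 = 21/40.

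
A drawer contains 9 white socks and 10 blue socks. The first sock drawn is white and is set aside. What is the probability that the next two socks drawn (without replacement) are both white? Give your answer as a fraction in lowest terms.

28/153

With the first sock removed, 8 white remain out of 18.
P = 8/18 × 7/17 = 56/306 = 28/153.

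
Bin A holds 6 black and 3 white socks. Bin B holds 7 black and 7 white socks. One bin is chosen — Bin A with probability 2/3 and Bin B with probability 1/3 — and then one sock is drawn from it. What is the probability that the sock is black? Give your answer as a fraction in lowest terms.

11/18

From Bin A: P(black) = 6/9.
From Bin B: P(black) = 7/14.
Total probability = (2/3)(6/9) + (1/3)(7/14) = 11/18.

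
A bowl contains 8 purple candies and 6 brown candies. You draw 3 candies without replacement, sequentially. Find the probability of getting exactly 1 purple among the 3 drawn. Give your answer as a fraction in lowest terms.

One ordering (purple drawn first) has probability 8/14 × 6/13 × 5/12 = 240/2184 = 10/91.
There are C(3,1) = 3 such orderings, each equally likely, so P = 3 × 10/91 = 30/91.

30/91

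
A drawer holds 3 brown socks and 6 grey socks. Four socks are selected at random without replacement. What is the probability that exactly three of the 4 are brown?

One ordering (brown drawn first) has probability 3/9 × 2/8 × 1/7 × 6/6 = 36/3024 = 1/84.
There are C(4,3) = 4 such orderings, each equally likely, so P = 4 × 1/84 = 1/21.

1/21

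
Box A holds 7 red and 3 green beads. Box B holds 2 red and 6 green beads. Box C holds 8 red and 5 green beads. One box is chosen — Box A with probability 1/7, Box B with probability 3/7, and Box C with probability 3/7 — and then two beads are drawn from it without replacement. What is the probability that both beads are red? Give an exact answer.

From Box A: P(both red) = (7/10)(6/9) = 7/15.
From Box B: P(both red) = (2/8)(1/7) = 1/28.
From Box C: P(both red) = (8/13)(7/12) = 14/39.
Total probability = (1/7)(7/15) + (3/7)(1/28) + (3/7)(14/39) = 9013/38220.

9013/38220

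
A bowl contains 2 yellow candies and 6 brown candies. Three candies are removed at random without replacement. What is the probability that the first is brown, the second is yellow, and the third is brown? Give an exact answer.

5/28

Each draw changes the counts, so multiply the conditional probabilities along the sequence:
P = 6/8 × 2/7 × 5/6 = 60/336 = 5/28.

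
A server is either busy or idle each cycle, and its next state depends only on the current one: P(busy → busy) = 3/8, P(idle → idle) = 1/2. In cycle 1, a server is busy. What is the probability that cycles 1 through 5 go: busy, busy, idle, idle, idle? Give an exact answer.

15/256

Cycle 1 is given. For each transition, use the conditional probability from the current state:
P(busy | busy) = 3/8; P(idle | busy) = 5/8; P(idle | idle) = 1/2; P(idle | idle) = 1/2.
P = 3/8 × 5/8 × 1/2 × 1/2 = 15/256.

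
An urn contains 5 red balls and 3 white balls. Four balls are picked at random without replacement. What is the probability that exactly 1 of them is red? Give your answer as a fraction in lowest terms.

1/14

One ordering (red drawn first) has probability 5/8 × 3/7 × 2/6 × 1/5 = 30/1680 = 1/56.
There are C(4,1) = 4 such orderings, each equally likely, so P = 4 × 1/56 = 1/14.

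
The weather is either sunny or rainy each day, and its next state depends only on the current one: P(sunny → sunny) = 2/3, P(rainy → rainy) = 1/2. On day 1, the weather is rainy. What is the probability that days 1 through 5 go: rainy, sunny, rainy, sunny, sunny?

Day 1 is given. For each transition, use the conditional probability from the current state:
P(sunny | rainy) = 1/2; P(rainy | sunny) = 1/3; P(sunny | rainy) = 1/2; P(sunny | sunny) = 2/3.
P = 1/2 × 1/3 × 1/2 × 2/3 = 2/36 = 1/18.

1/18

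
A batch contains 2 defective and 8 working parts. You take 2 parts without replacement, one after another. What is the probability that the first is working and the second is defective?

Chain rule:
P = 8/10 × 2/9 = 16/90 = 8/45.

8/45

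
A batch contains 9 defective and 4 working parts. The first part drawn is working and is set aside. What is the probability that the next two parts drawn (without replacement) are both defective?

With the first part removed, 9 defective remain out of 12.
P = 9/12 × 8/11 = 72/132 = 6/11.

6/11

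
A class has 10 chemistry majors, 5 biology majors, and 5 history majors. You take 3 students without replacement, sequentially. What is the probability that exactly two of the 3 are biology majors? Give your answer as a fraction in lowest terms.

5/38

One ordering (biology majors drawn first) has probability 5/20 × 4/19 × 15/18 = 300/6840 = 5/114.
There are C(3,2) = 3 such orderings, each equally likely, so P = 3 × 5/114 = 5/38.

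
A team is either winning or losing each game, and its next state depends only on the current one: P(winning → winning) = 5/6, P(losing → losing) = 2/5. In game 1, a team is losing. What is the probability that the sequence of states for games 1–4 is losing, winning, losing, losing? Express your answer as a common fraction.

Game 1 is given. For each transition, use the conditional probability from the current state:
P(winning | losing) = 3/5; P(losing | winning) = 1/6; P(losing | losing) = 2/5.
P = 3/5 × 1/6 × 2/5 = 6/150 = 1/25.

1/25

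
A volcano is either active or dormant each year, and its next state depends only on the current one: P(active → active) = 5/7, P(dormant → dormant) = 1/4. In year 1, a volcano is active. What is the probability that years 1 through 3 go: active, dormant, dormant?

Year 1 is given. For each transition, use the conditional probability from the current state:
P(dormant | active) = 2/7; P(dormant | dormant) = 1/4.
P = 2/7 × 1/4 = 2/28 = 1/14.

1/14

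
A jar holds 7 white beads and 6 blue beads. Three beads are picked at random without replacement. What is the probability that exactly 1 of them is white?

One ordering (white drawn first) has probability 7/13 × 6/12 × 5/11 = 210/1716 = 35/286.
There are C(3,1) = 3 such orderings, each equally likely, so P = 3 × 35/286 = 105/286.

105/286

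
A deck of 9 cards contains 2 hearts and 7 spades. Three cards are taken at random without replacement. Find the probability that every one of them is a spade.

P(every draw is a spade) = 7/9 × 6/8 × 5/7 = 210/504 = 5/12.

5/12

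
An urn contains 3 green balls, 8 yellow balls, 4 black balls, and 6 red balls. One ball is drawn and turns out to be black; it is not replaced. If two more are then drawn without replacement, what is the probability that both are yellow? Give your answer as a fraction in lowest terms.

With the first ball removed, 8 yellow remain out of 20.
P = 8/20 × 7/19 = 56/380 = 14/95.

14/95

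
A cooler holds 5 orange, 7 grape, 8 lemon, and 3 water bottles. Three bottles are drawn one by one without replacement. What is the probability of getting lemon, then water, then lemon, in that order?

4/253

Multiply the probability of each draw given the previous ones:
P = 8/23 × 3/22 × 7/21 = 168/10626 = 4/253.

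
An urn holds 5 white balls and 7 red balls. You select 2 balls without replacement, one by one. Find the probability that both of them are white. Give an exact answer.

P(all white) = 5/12 × 4/11 = 20/132 = 5/33.

5/33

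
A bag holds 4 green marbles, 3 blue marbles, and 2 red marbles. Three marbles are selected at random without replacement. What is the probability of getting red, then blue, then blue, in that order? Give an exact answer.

Chain rule:
P = 2/9 × 3/8 × 2/7 = 12/504 = 1/42.

1/42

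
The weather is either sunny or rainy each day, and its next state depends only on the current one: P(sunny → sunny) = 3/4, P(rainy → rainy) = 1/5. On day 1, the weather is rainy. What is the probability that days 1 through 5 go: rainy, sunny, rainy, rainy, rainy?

1/125

Day 1 is given. For each transition, use the conditional probability from the current state:
P(sunny | rainy) = 4/5; P(rainy | sunny) = 1/4; P(rainy | rainy) = 1/5; P(rainy | rainy) = 1/5.
P = 4/5 × 1/4 × 1/5 × 1/5 = 4/500 = 1/125.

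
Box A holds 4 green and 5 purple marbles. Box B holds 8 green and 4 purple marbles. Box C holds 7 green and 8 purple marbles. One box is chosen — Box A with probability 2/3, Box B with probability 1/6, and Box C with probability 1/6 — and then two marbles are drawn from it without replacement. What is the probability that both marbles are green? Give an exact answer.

From Box A: P(both green) = (4/9)(3/8) = 1/6.
From Box B: P(both green) = (8/12)(7/11) = 14/33.
From Box C: P(both green) = (7/15)(6/14) = 1/5.
Total probability = (2/3)(1/6) + (1/6)(14/33) + (1/6)(1/5) = 71/330.

71/330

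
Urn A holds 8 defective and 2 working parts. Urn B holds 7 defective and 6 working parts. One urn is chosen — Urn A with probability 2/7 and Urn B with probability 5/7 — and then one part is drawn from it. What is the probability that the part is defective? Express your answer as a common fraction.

279/455

From Urn A: P(defective) = 8/10.
From Urn B: P(defective) = 7/13.
Total probability = (2/7)(8/10) + (5/7)(7/13) = 279/455.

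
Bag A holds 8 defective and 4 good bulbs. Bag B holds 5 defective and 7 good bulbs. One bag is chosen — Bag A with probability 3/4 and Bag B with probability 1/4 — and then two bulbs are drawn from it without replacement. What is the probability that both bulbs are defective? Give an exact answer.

From Bag A: P(both defective) = (8/12)(7/11) = 14/33.
From Bag B: P(both defective) = (5/12)(4/11) = 5/33.
Total probability = (3/4)(14/33) + (1/4)(5/33) = 47/132.

47/132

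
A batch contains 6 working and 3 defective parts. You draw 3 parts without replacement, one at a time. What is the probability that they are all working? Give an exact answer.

5/21

P(all working) = 6/9 × 5/8 × 4/7 = 120/504 = 5/21.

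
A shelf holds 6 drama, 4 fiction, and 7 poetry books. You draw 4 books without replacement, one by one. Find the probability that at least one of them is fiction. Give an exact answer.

333/476

P(no fiction) = 13/17 × 12/16 × 11/15 × 10/14 = 17160/57120 = 143/476.
P(at least one) = 1 − 143/476 = 333/476.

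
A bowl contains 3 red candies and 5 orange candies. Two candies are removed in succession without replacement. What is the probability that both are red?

3/28

P = 3/8 × 2/7 = 6/56 = 3/28.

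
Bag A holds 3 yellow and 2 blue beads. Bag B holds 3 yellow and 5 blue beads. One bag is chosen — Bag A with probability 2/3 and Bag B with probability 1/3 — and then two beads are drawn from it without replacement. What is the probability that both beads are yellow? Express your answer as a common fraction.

From Bag A: P(both yellow) = (3/5)(2/4) = 3/10.
From Bag B: P(both yellow) = (3/8)(2/7) = 3/28.
Total probability = (2/3)(3/10) + (1/3)(3/28) = 33/140.

33/140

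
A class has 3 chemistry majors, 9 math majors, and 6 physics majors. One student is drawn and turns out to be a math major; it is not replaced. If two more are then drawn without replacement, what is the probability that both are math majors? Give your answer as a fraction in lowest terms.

With the first student removed, 8 math majors remain out of 17.
P = 8/17 × 7/16 = 56/272 = 7/34.

7/34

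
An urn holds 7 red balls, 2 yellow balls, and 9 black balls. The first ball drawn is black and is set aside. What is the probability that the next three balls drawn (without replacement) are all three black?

With the first ball removed, 8 black remain out of 17.
P = 8/17 × 7/16 × 6/15 = 336/4080 = 7/85.

7/85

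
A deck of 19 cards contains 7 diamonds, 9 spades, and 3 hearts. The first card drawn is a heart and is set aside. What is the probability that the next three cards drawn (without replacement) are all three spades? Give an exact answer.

7/68

With the first card removed, 9 spades remain out of 18.
P = 9/18 × 8/17 × 7/16 = 504/4896 = 7/68.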